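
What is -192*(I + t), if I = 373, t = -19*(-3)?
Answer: -82560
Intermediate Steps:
t = 57
-192*(I + t) = -192*(373 + 57) = -192*430 = -82560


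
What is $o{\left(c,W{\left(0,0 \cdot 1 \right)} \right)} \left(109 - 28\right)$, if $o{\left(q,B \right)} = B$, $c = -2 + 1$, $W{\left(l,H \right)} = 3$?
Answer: $243$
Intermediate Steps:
$c = -1$
$o{\left(c,W{\left(0,0 \cdot 1 \right)} \right)} \left(109 - 28\right) = 3 \left(109 - 28\right) = 3 \cdot 81 = 243$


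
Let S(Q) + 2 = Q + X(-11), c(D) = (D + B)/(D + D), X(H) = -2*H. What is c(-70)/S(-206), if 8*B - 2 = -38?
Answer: -149/52080 ≈ -0.0028610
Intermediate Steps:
B = -9/2 (B = ¼ + (⅛)*(-38) = ¼ - 19/4 = -9/2 ≈ -4.5000)
c(D) = (-9/2 + D)/(2*D) (c(D) = (D - 9/2)/(D + D) = (-9/2 + D)/((2*D)) = (-9/2 + D)*(1/(2*D)) = (-9/2 + D)/(2*D))
S(Q) = 20 + Q (S(Q) = -2 + (Q - 2*(-11)) = -2 + (Q + 22) = -2 + (22 + Q) = 20 + Q)
c(-70)/S(-206) = ((¼)*(-9 + 2*(-70))/(-70))/(20 - 206) = ((¼)*(-1/70)*(-9 - 140))/(-186) = ((¼)*(-1/70)*(-149))*(-1/186) = (149/280)*(-1/186) = -149/52080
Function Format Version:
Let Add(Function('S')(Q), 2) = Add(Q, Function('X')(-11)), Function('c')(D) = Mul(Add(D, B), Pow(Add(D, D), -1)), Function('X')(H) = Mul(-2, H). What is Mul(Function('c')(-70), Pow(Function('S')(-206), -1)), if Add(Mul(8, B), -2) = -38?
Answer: Rational(-149, 52080) ≈ -0.0028610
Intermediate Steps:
B = Rational(-9, 2) (B = Add(Rational(1, 4), Mul(Rational(1, 8), -38)) = Add(Rational(1, 4), Rational(-19, 4)) = Rational(-9, 2) ≈ -4.5000)
Function('c')(D) = Mul(Rational(1, 2), Pow(D, -1), Add(Rational(-9, 2), D)) (Function('c')(D) = Mul(Add(D, Rational(-9, 2)), Pow(Add(D, D), -1)) = Mul(Add(Rational(-9, 2), D), Pow(Mul(2, D), -1)) = Mul(Add(Rational(-9, 2), D), Mul(Rational(1, 2), Pow(D, -1))) = Mul(Rational(1, 2), Pow(D, -1), Add(Rational(-9, 2), D)))
Function('S')(Q) = Add(20, Q) (Function('S')(Q) = Add(-2, Add(Q, Mul(-2, -11))) = Add(-2, Add(Q, 22)) = Add(-2, Add(22, Q)) = Add(20, Q))
Mul(Function('c')(-70), Pow(Function('S')(-206), -1)) = Mul(Mul(Rational(1, 4), Pow(-70, -1), Add(-9, Mul(2, -70))), Pow(Add(20, -206), -1)) = Mul(Mul(Rational(1, 4), Rational(-1, 70), Add(-9, -140)), Pow(-186, -1)) = Mul(Mul(Rational(1, 4), Rational(-1, 70), -149), Rational(-1, 186)) = Mul(Rational(149, 280), Rational(-1, 186)) = Rational(-149, 52080)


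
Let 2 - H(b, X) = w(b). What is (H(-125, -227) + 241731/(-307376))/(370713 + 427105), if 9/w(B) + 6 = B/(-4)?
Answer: 26609585/24768240662368 ≈ 1.0743e-6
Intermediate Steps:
w(B) = 9/(-6 - B/4) (w(B) = 9/(-6 + B/(-4)) = 9/(-6 + B*(-¼)) = 9/(-6 - B/4))
H(b, X) = 2 + 36/(24 + b) (H(b, X) = 2 - (-36)/(24 + b) = 2 + 36/(24 + b))
(H(-125, -227) + 241731/(-307376))/(370713 + 427105) = (2*(42 - 125)/(24 - 125) + 241731/(-307376))/(370713 + 427105) = (2*(-83)/(-101) + 241731*(-1/307376))/797818 = (2*(-1/101)*(-83) - 241731/307376)*(1/797818) = (166/101 - 241731/307376)*(1/797818) = (26609585/31044976)*(1/797818) = 26609585/24768240662368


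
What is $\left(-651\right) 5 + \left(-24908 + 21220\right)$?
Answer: $-6943$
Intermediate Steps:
$\left(-651\right) 5 + \left(-24908 + 21220\right) = -3255 - 3688 = -6943$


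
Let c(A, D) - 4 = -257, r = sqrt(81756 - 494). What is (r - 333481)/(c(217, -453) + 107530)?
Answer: -333481/107277 + sqrt(81262)/107277 ≈ -3.1059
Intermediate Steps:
r = sqrt(81262) ≈ 285.06
c(A, D) = -253 (c(A, D) = 4 - 257 = -253)
(r - 333481)/(c(217, -453) + 107530) = (sqrt(81262) - 333481)/(-253 + 107530) = (-333481 + sqrt(81262))/107277 = (-333481 + sqrt(81262))*(1/107277) = -333481/107277 + sqrt(81262)/107277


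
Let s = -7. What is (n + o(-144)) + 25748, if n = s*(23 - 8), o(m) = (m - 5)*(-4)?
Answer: 26239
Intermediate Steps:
o(m) = 20 - 4*m (o(m) = (-5 + m)*(-4) = 20 - 4*m)
n = -105 (n = -7*(23 - 8) = -7*15 = -105)
(n + o(-144)) + 25748 = (-105 + (20 - 4*(-144))) + 25748 = (-105 + (20 + 576)) + 25748 = (-105 + 596) + 25748 = 491 + 25748 = 26239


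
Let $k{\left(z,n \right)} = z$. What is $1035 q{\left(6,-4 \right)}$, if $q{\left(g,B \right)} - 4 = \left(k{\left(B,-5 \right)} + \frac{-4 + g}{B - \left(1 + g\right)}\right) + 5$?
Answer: $\frac{54855}{11} \approx 4986.8$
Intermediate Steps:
$q{\left(g,B \right)} = 9 + B + \frac{-4 + g}{-1 + B - g}$ ($q{\left(g,B \right)} = 4 + \left(\left(B + \frac{-4 + g}{B - \left(1 + g\right)}\right) + 5\right) = 4 + \left(\left(B + \frac{-4 + g}{-1 + B - g}\right) + 5\right) = 4 + \left(5 + B + \frac{-4 + g}{-1 + B - g}\right) = 9 + B + \frac{-4 + g}{-1 + B - g}$)
$1035 q{\left(6,-4 \right)} = 1035 \frac{13 - \left(-4\right)^{2} - -32 + 8 \cdot 6 - 24}{1 + 6 - -4} = 1035 \frac{13 - 16 + 32 + 48 - 24}{1 + 6 + 4} = 1035 \frac{13 - 16 + 32 + 48 - 24}{11} = 1035 \cdot \frac{1}{11} \cdot 53 = 1035 \cdot \frac{53}{11} = \frac{54855}{11}$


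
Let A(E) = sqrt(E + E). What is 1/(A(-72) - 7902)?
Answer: -439/3468986 - I/5203479 ≈ -0.00012655 - 1.9218e-7*I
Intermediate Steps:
A(E) = sqrt(2)*sqrt(E) (A(E) = sqrt(2*E) = sqrt(2)*sqrt(E))
1/(A(-72) - 7902) = 1/(sqrt(2)*sqrt(-72) - 7902) = 1/(sqrt(2)*(6*I*sqrt(2)) - 7902) = 1/(12*I - 7902) = 1/(-7902 + 12*I) = (-7902 - 12*I)/62441748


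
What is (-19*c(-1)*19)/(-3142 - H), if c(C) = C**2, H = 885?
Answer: 361/4027 ≈ 0.089645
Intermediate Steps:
(-19*c(-1)*19)/(-3142 - H) = (-19*(-1)**2*19)/(-3142 - 1*885) = (-19*1*19)/(-3142 - 885) = -19*19/(-4027) = -361*(-1/4027) = 361/4027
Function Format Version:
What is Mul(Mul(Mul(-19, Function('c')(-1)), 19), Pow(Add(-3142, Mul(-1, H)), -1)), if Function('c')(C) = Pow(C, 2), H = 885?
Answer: Rational(361, 4027) ≈ 0.089645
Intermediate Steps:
Mul(Mul(Mul(-19, Function('c')(-1)), 19), Pow(Add(-3142, Mul(-1, H)), -1)) = Mul(Mul(Mul(-19, Pow(-1, 2)), 19), Pow(Add(-3142, Mul(-1, 885)), -1)) = Mul(Mul(Mul(-19, 1), 19), Pow(Add(-3142, -885), -1)) = Mul(Mul(-19, 19), Pow(-4027, -1)) = Mul(-361, Rational(-1, 4027)) = Rational(361, 4027)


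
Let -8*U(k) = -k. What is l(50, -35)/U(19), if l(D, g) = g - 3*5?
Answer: -400/19 ≈ -21.053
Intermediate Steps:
l(D, g) = -15 + g (l(D, g) = g - 15 = -15 + g)
U(k) = k/8 (U(k) = -(-1)*k/8 = k/8)
l(50, -35)/U(19) = (-15 - 35)/(((1/8)*19)) = -50/19/8 = -50*8/19 = -400/19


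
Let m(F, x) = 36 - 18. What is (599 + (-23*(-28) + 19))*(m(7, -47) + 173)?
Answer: 241042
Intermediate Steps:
m(F, x) = 18
(599 + (-23*(-28) + 19))*(m(7, -47) + 173) = (599 + (-23*(-28) + 19))*(18 + 173) = (599 + (644 + 19))*191 = (599 + 663)*191 = 1262*191 = 241042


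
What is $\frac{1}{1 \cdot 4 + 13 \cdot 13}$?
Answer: $\frac{1}{173} \approx 0.0057803$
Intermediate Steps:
$\frac{1}{1 \cdot 4 + 13 \cdot 13} = \frac{1}{4 + 169} = \frac{1}{173}$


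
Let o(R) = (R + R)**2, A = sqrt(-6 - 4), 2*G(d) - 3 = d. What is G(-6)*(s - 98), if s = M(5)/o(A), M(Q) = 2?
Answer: 5883/40 ≈ 147.07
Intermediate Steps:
G(d) = 3/2 + d/2
A = I*sqrt(10) (A = sqrt(-10) = I*sqrt(10) ≈ 3.1623*I)
o(R) = 4*R**2 (o(R) = (2*R)**2 = 4*R**2)
s = -1/20 (s = 2/((4*(I*sqrt(10))**2)) = 2/((4*(-10))) = 2/(-40) = 2*(-1/40) = -1/20 ≈ -0.050000)
G(-6)*(s - 98) = (3/2 + (1/2)*(-6))*(-1/20 - 98) = (3/2 - 3)*(-1961/20) = -3/2*(-1961/20) = 5883/40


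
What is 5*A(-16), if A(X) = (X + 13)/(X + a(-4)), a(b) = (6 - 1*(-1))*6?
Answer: -15/26 ≈ -0.57692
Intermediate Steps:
a(b) = 42 (a(b) = (6 + 1)*6 = 7*6 = 42)
A(X) = (13 + X)/(42 + X) (A(X) = (X + 13)/(X + 42) = (13 + X)/(42 + X))
5*A(-16) = 5*((13 - 16)/(42 - 16)) = 5*(-3/26) = -15/26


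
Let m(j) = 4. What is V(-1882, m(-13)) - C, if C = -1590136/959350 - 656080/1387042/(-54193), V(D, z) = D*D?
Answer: 63854180421071107298704/18028097310785275 ≈ 3.5419e+6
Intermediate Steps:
V(D, z) = D²
C = -29881665282929604/18028097310785275 (C = -1590136*1/959350 - 656080*1/1387042*(-1/54193) = -795068/479675 - 328040/693521*(-1/54193) = -795068/479675 + 328040/37583983553 = -29881665282929604/18028097310785275 ≈ -1.6575)
V(-1882, m(-13)) - C = (-1882)² - 1*(-29881665282929604/18028097310785275) = 3541924 + 29881665282929604/18028097310785275 = 63854180421071107298704/18028097310785275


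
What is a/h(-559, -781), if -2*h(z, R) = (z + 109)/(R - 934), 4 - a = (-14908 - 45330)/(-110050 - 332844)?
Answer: -97831489/3321705 ≈ -29.452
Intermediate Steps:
a = 855669/221447 (a = 4 - (-14908 - 45330)/(-110050 - 332844) = 4 - (-60238)/(-442894) = 4 - (-60238)*(-1)/442894 = 4 - 1*30119/221447 = 4 - 30119/221447 = 855669/221447 ≈ 3.8640)
h(z, R) = -(109 + z)/(2*(-934 + R)) (h(z, R) = -(z + 109)/(2*(R - 934)) = -(109 + z)/(2*(-934 + R)))
a/h(-559, -781) = 855669/(221447*(((-109 - 1*(-559))/(2*(-934 - 781))))) = 855669/(221447*(((½)*(-109 + 559)/(-1715)))) = 855669/(221447*(((½)*(-1/1715)*450))) = 855669/(221447*(-45/343)) = (855669/221447)*(-343/45) = -97831489/3321705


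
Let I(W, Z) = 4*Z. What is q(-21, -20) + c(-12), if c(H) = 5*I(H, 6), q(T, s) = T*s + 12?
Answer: 552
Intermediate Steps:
q(T, s) = 12 + T*s
c(H) = 120 (c(H) = 5*(4*6) = 5*24 = 120)
q(-21, -20) + c(-12) = (12 - 21*(-20)) + 120 = (12 + 420) + 120 = 432 + 120 = 552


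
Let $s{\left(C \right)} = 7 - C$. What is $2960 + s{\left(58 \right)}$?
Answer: $2909$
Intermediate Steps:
$2960 + s{\left(58 \right)} = 2960 + \left(7 - 58\right) = 2960 - 51 = 2909$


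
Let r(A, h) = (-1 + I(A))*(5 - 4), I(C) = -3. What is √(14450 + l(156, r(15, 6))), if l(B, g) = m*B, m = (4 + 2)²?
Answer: √20066 ≈ 141.65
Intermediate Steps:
m = 36 (m = 6² = 36)
r(A, h) = -4 (r(A, h) = (-1 - 3)*(5 - 4) = -4*1 = -4)
l(B, g) = 36*B
√(14450 + l(156, r(15, 6))) = √(14450 + 36*156) = √(14450 + 5616) = √20066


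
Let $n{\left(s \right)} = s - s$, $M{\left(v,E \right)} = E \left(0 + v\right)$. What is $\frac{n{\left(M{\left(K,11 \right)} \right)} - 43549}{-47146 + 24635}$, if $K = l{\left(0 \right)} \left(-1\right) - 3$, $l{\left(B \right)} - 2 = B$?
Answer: $\frac{43549}{22511} \approx 1.9346$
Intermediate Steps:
$l{\left(B \right)} = 2 + B$
$K = -5$ ($K = \left(2 + 0\right) \left(-1\right) - 3 = 2 \left(-1\right) - 3 = -2 - 3 = -5$)
$M{\left(v,E \right)} = E v$
$n{\left(s \right)} = 0$
$\frac{n{\left(M{\left(K,11 \right)} \right)} - 43549}{-47146 + 24635} = \frac{0 - 43549}{-47146 + 24635} = - \frac{43549}{-22511} = \left(-43549\right) \left(- \frac{1}{22511}\right) = \frac{43549}{22511}$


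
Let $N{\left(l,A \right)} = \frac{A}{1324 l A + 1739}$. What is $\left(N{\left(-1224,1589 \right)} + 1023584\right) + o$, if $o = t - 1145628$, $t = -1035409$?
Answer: $- \frac{2980549725793414}{2575093525} \approx -1.1575 \cdot 10^{6}$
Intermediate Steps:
$o = -2181037$ ($o = -1035409 - 1145628 = -2181037$)
$N{\left(l,A \right)} = \frac{A}{1739 + 1324 A l}$ ($N{\left(l,A \right)} = \frac{A}{1324 A l + 1739} = \frac{A}{1739 + 1324 A l}$)
$\left(N{\left(-1224,1589 \right)} + 1023584\right) + o = \left(\frac{1589}{1739 + 1324 \cdot 1589 \left(-1224\right)} + 1023584\right) - 2181037 = \left(\frac{1589}{1739 - 2575095264} + 1023584\right) - 2181037 = \left(\frac{1589}{-2575093525} + 1023584\right) - 2181037 = \left(1589 \left(- \frac{1}{2575093525}\right) + 1023584\right) - 2181037 = \left(- \frac{1589}{2575093525} + 1023584\right) - 2181037 = \frac{2635824530692011}{2575093525} - 2181037 = - \frac{2980549725793414}{2575093525}$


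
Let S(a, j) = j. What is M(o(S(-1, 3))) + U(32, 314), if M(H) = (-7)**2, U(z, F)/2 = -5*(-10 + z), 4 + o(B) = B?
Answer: -171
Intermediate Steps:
o(B) = -4 + B
U(z, F) = 100 - 10*z (U(z, F) = 2*(-5*(-10 + z)) = 2*(50 - 5*z) = 100 - 10*z)
M(H) = 49
M(o(S(-1, 3))) + U(32, 314) = 49 + (100 - 10*32) = 49 + (100 - 320) = 49 - 220 = -171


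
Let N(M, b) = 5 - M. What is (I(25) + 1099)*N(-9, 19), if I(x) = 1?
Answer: 15400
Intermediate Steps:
(I(25) + 1099)*N(-9, 19) = (1 + 1099)*(5 - 1*(-9)) = 1100*(5 + 9) = 1100*14 = 15400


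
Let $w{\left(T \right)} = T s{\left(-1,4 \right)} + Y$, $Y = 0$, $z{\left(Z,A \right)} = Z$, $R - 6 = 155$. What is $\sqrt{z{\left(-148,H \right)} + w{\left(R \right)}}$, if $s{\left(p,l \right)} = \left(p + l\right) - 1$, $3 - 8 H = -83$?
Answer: $\sqrt{174} \approx 13.191$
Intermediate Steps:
$R = 161$ ($R = 6 + 155 = 161$)
$H = \frac{43}{4}$ ($H = \frac{3}{8} - - \frac{83}{8} = \frac{3}{8} + \frac{83}{8} = \frac{43}{4} \approx 10.75$)
$s{\left(p,l \right)} = -1 + l + p$ ($s{\left(p,l \right)} = \left(l + p\right) - 1 = -1 + l + p$)
$w{\left(T \right)} = 2 T$ ($w{\left(T \right)} = T \left(-1 + 4 - 1\right) + 0 = T 2 + 0 = 2 T + 0 = 2 T$)
$\sqrt{z{\left(-148,H \right)} + w{\left(R \right)}} = \sqrt{-148 + 2 \cdot 161} = \sqrt{-148 + 322} = \sqrt{174}$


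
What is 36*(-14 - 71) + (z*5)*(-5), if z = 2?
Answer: -3110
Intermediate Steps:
36*(-14 - 71) + (z*5)*(-5) = 36*(-14 - 71) + (2*5)*(-5) = 36*(-85) + 10*(-5) = -3060 - 50 = -3110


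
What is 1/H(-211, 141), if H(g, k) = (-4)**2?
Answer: 1/16 ≈ 0.062500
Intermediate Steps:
H(g, k) = 16
1/H(-211, 141) = 1/16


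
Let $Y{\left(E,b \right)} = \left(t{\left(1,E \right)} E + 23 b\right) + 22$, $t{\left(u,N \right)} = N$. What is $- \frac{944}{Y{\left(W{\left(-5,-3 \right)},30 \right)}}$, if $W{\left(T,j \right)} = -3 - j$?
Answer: $- \frac{118}{89} \approx -1.3258$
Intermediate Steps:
$Y{\left(E,b \right)} = 22 + E^{2} + 23 b$ ($Y{\left(E,b \right)} = \left(E E + 23 b\right) + 22 = \left(E^{2} + 23 b\right) + 22 = 22 + E^{2} + 23 b$)
$- \frac{944}{Y{\left(W{\left(-5,-3 \right)},30 \right)}} = - \frac{944}{22 + \left(-3 - -3\right)^{2} + 23 \cdot 30} = - \frac{944}{22 + \left(-3 + 3\right)^{2} + 690} = - \frac{944}{22 + 0^{2} + 690} = - \frac{944}{22 + 0 + 690} = - \frac{944}{712} = \left(-944\right) \frac{1}{712} = - \frac{118}{89}$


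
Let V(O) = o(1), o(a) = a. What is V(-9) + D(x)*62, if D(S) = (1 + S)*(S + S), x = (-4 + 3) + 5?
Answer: 2481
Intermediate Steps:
x = 4 (x = -1 + 5 = 4)
V(O) = 1
D(S) = 2*S*(1 + S) (D(S) = (1 + S)*(2*S) = 2*S*(1 + S))
V(-9) + D(x)*62 = 1 + (2*4*(1 + 4))*62 = 1 + (2*4*5)*62 = 1 + 40*62 = 1 + 2480 = 2481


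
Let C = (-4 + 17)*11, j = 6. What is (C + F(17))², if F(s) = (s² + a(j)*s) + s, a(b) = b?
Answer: 303601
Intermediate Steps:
F(s) = s² + 7*s (F(s) = (s² + 6*s) + s = s² + 7*s)
C = 143 (C = 13*11 = 143)
(C + F(17))² = (143 + 17*(7 + 17))² = (143 + 17*24)² = (143 + 408)² = 551² = 303601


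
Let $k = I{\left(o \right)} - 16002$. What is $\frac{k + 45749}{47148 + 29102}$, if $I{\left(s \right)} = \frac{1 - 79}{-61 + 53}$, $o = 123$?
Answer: $\frac{119027}{305000} \approx 0.39025$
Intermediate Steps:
$I{\left(s \right)} = \frac{39}{4}$ ($I{\left(s \right)} = - \frac{78}{-8} = \left(-78\right) \left(- \frac{1}{8}\right) = \frac{39}{4}$)
$k = - \frac{63969}{4}$ ($k = \frac{39}{4} - 16002 = - \frac{63969}{4} \approx -15992.0$)
$\frac{k + 45749}{47148 + 29102} = \frac{- \frac{63969}{4} + 45749}{47148 + 29102} = \frac{119027}{4 \cdot 76250} = \frac{119027}{4} \cdot \frac{1}{76250} = \frac{119027}{305000}$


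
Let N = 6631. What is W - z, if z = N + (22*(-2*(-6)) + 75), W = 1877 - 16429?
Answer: -21522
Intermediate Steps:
W = -14552
z = 6970 (z = 6631 + (22*(-2*(-6)) + 75) = 6631 + (22*12 + 75) = 6631 + (264 + 75) = 6631 + 339 = 6970)
W - z = -14552 - 1*6970 = -14552 - 6970 = -21522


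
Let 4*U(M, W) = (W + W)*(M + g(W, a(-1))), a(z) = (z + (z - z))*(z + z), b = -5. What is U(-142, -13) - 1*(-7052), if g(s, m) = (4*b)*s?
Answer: 6285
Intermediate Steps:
a(z) = 2*z**2 (a(z) = (z + 0)*(2*z) = z*(2*z) = 2*z**2)
g(s, m) = -20*s (g(s, m) = (4*(-5))*s = -20*s)
U(M, W) = W*(M - 20*W)/2 (U(M, W) = ((W + W)*(M - 20*W))/4 = ((2*W)*(M - 20*W))/4 = (2*W*(M - 20*W))/4 = W*(M - 20*W)/2)
U(-142, -13) - 1*(-7052) = (1/2)*(-13)*(-142 - 20*(-13)) - 1*(-7052) = (1/2)*(-13)*(-142 + 260) + 7052 = (1/2)*(-13)*118 + 7052 = -767 + 7052 = 6285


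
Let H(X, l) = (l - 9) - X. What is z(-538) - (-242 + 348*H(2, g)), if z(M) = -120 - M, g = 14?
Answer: -384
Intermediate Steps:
H(X, l) = -9 + l - X (H(X, l) = (-9 + l) - X = -9 + l - X)
z(-538) - (-242 + 348*H(2, g)) = (-120 - 1*(-538)) - (-242 + 348*(-9 + 14 - 1*2)) = (-120 + 538) - (-242 + 348*(-9 + 14 - 2)) = 418 - (-242 + 348*3) = 418 - (-242 + 1044) = 418 - 1*802 = 418 - 802 = -384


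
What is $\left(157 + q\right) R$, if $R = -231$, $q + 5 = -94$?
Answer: $-13398$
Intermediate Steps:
$q = -99$ ($q = -5 - 94 = -99$)
$\left(157 + q\right) R = \left(157 - 99\right) \left(-231\right) = 58 \left(-231\right) = -13398$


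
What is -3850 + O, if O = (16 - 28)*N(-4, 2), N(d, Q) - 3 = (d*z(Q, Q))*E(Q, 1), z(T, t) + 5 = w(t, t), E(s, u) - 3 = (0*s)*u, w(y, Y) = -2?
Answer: -4894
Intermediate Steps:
E(s, u) = 3 (E(s, u) = 3 + (0*s)*u = 3 + 0*u = 3 + 0 = 3)
z(T, t) = -7 (z(T, t) = -5 - 2 = -7)
N(d, Q) = 3 - 21*d (N(d, Q) = 3 + (d*(-7))*3 = 3 - 7*d*3 = 3 - 21*d)
O = -1044 (O = (16 - 28)*(3 - 21*(-4)) = -12*(3 + 84) = -12*87 = -1044)
-3850 + O = -3850 - 1044 = -4894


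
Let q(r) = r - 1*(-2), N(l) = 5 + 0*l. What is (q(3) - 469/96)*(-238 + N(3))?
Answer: -2563/96 ≈ -26.698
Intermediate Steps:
N(l) = 5 (N(l) = 5 + 0 = 5)
q(r) = 2 + r (q(r) = r + 2 = 2 + r)
(q(3) - 469/96)*(-238 + N(3)) = ((2 + 3) - 469/96)*(-238 + 5) = (5 - 469*1/96)*(-233) = (5 - 469/96)*(-233) = (11/96)*(-233) = -2563/96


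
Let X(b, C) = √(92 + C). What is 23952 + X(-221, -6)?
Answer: 23952 + √86 ≈ 23961.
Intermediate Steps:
23952 + X(-221, -6) = 23952 + √(92 - 6) = 23952 + √86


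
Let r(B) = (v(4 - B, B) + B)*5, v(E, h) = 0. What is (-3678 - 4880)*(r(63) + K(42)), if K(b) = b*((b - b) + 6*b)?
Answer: -93273642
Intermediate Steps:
r(B) = 5*B (r(B) = (0 + B)*5 = B*5 = 5*B)
K(b) = 6*b² (K(b) = b*(0 + 6*b) = b*(6*b) = 6*b²)
(-3678 - 4880)*(r(63) + K(42)) = (-3678 - 4880)*(5*63 + 6*42²) = -8558*(315 + 6*1764) = -8558*(315 + 10584) = -8558*10899 = -93273642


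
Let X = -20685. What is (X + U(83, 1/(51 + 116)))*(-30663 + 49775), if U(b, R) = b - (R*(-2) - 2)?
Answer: -65749064176/167 ≈ -3.9371e+8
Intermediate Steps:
U(b, R) = 2 + b + 2*R (U(b, R) = b - (-2*R - 2) = b - (-2 - 2*R) = b + (2 + 2*R) = 2 + b + 2*R)
(X + U(83, 1/(51 + 116)))*(-30663 + 49775) = (-20685 + (2 + 83 + 2/(51 + 116)))*(-30663 + 49775) = (-20685 + (2 + 83 + 2/167))*19112 = (-20685 + 14197/167)*19112 = -3440198/167*19112 = -65749064176/167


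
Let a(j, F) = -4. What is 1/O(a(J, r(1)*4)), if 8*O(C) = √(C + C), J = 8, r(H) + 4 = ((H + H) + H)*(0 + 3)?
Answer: -2*I*√2 ≈ -2.8284*I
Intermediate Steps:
r(H) = -4 + 9*H (r(H) = -4 + ((H + H) + H)*(0 + 3) = -4 + (2*H + H)*3 = -4 + (3*H)*3 = -4 + 9*H)
O(C) = √2*√C/8 (O(C) = √(C + C)/8 = √(2*C)/8 = (√2*√C)/8 = √2*√C/8)
1/O(a(J, r(1)*4)) = 1/(√2*√(-4)/8) = 1/(√2*(2*I)/8) = 1/(I*√2/4) = -2*I*√2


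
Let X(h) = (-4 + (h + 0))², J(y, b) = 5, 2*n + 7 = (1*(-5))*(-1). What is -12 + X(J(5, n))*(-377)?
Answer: -389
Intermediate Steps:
n = -1 (n = -7/2 + ((1*(-5))*(-1))/2 = -7/2 + (-5*(-1))/2 = -7/2 + (½)*5 = -7/2 + 5/2 = -1)
X(h) = (-4 + h)²
-12 + X(J(5, n))*(-377) = -12 + (-4 + 5)²*(-377) = -12 + 1²*(-377) = -12 + 1*(-377) = -12 - 377 = -389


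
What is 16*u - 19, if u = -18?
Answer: -307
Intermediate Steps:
16*u - 19 = 16*(-18) - 19 = -288 - 19 = -307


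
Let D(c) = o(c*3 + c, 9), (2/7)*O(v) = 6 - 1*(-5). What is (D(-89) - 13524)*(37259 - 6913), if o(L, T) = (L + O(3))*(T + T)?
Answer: -583826694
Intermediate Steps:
O(v) = 77/2 (O(v) = 7*(6 - 1*(-5))/2 = 7*(6 + 5)/2 = (7/2)*11 = 77/2)
o(L, T) = 2*T*(77/2 + L) (o(L, T) = (L + 77/2)*(T + T) = (77/2 + L)*(2*T) = 2*T*(77/2 + L))
D(c) = 693 + 72*c (D(c) = 9*(77 + 2*(c*3 + c)) = 9*(77 + 2*(3*c + c)) = 9*(77 + 2*(4*c)) = 9*(77 + 8*c) = 693 + 72*c)
(D(-89) - 13524)*(37259 - 6913) = ((693 + 72*(-89)) - 13524)*(37259 - 6913) = ((693 - 6408) - 13524)*30346 = (-5715 - 13524)*30346 = -19239*30346 = -583826694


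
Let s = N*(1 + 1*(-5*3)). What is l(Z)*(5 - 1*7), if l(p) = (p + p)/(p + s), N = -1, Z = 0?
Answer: 0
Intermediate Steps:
s = 14 (s = -(1 + 1*(-5*3)) = -(1 + 1*(-15)) = -(1 - 15) = -1*(-14) = 14)
l(p) = 2*p/(14 + p) (l(p) = (p + p)/(p + 14) = (2*p)/(14 + p) = 2*p/(14 + p))
l(Z)*(5 - 1*7) = (2*0/(14 + 0))*(5 - 1*7) = (2*0/14)*(5 - 7) = (2*0*(1/14))*(-2) = 0*(-2) = 0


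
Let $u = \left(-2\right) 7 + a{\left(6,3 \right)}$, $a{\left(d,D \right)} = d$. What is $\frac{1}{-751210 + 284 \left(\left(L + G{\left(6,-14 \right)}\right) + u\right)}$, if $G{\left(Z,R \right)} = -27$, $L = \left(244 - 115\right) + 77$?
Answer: $- \frac{1}{702646} \approx -1.4232 \cdot 10^{-6}$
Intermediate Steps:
$L = 206$ ($L = 129 + 77 = 206$)
$u = -8$ ($u = \left(-2\right) 7 + 6 = -14 + 6 = -8$)
$\frac{1}{-751210 + 284 \left(\left(L + G{\left(6,-14 \right)}\right) + u\right)} = \frac{1}{-751210 + 284 \left(\left(206 - 27\right) - 8\right)} = \frac{1}{-751210 + 284 \left(179 - 8\right)} = \frac{1}{-751210 + 284 \cdot 171} = \frac{1}{-751210 + 48564} = \frac{1}{-702646} = - \frac{1}{702646}$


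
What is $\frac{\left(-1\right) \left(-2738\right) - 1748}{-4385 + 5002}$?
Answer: $\frac{990}{617} \approx 1.6045$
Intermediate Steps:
$\frac{\left(-1\right) \left(-2738\right) - 1748}{-4385 + 5002} = \frac{2738 - 1748}{617} = 990 \cdot \frac{1}{617} = \frac{990}{617}$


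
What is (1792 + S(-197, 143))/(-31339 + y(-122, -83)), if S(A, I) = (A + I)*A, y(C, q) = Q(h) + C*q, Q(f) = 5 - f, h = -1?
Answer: -12430/21207 ≈ -0.58613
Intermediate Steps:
y(C, q) = 6 + C*q (y(C, q) = (5 - 1*(-1)) + C*q = (5 + 1) + C*q = 6 + C*q)
S(A, I) = A*(A + I)
(1792 + S(-197, 143))/(-31339 + y(-122, -83)) = (1792 - 197*(-197 + 143))/(-31339 + (6 - 122*(-83))) = (1792 - 197*(-54))/(-31339 + (6 + 10126)) = (1792 + 10638)/(-31339 + 10132) = 12430/(-21207) = 12430*(-1/21207) = -12430/21207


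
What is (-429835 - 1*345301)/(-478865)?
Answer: 775136/478865 ≈ 1.6187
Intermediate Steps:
(-429835 - 1*345301)/(-478865) = (-429835 - 345301)*(-1/478865) = -775136*(-1/478865) = 775136/478865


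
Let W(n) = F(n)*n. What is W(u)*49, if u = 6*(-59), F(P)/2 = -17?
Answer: 589764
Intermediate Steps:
F(P) = -34 (F(P) = 2*(-17) = -34)
u = -354
W(n) = -34*n
W(u)*49 = -34*(-354)*49 = 12036*49 = 589764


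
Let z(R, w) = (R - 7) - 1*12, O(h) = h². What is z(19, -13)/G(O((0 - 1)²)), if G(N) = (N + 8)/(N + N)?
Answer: 0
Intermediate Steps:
G(N) = (8 + N)/(2*N) (G(N) = (8 + N)/((2*N)) = (8 + N)*(1/(2*N)) = (8 + N)/(2*N))
z(R, w) = -19 + R (z(R, w) = (-7 + R) - 12 = -19 + R)
z(19, -13)/G(O((0 - 1)²)) = (-19 + 19)/(((8 + ((0 - 1)²)²)/(2*(((0 - 1)²)²)))) = 0/(((8 + ((-1)²)²)/(2*(((-1)²)²)))) = 0/(((8 + 1²)/(2*(1²)))) = 0/(((½)*(8 + 1)/1)) = 0/(((½)*1*9)) = 0/(9/2) = 0*(2/9) = 0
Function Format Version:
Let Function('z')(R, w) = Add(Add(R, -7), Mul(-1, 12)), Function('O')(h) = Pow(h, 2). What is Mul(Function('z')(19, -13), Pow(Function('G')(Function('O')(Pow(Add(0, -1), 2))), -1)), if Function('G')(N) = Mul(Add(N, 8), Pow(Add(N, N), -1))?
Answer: 0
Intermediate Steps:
Function('G')(N) = Mul(Rational(1, 2), Pow(N, -1), Add(8, N)) (Function('G')(N) = Mul(Add(8, N), Pow(Mul(2, N), -1)) = Mul(Add(8, N), Mul(Rational(1, 2), Pow(N, -1))) = Mul(Rational(1, 2), Pow(N, -1), Add(8, N)))
Function('z')(R, w) = Add(-19, R) (Function('z')(R, w) = Add(Add(-7, R), -12) = Add(-19, R))
Mul(Function('z')(19, -13), Pow(Function('G')(Function('O')(Pow(Add(0, -1), 2))), -1)) = Mul(Add(-19, 19), Pow(Mul(Rational(1, 2), Pow(Pow(Pow(Add(0, -1), 2), 2), -1), Add(8, Pow(Pow(Add(0, -1), 2), 2))), -1)) = Mul(0, Pow(Mul(Rational(1, 2), Pow(Pow(Pow(-1, 2), 2), -1), Add(8, Pow(Pow(-1, 2), 2))), -1)) = Mul(0, Pow(Mul(Rational(1, 2), Pow(Pow(1, 2), -1), Add(8, Pow(1, 2))), -1)) = Mul(0, Pow(Mul(Rational(1, 2), Pow(1, -1), Add(8, 1)), -1)) = Mul(0, Pow(Mul(Rational(1, 2), 1, 9), -1)) = Mul(0, Pow(Rational(9, 2), -1)) = Mul(0, Rational(2, 9)) = 0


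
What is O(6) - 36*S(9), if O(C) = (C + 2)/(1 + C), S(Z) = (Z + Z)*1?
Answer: -4528/7 ≈ -646.86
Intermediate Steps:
S(Z) = 2*Z (S(Z) = (2*Z)*1 = 2*Z)
O(C) = (2 + C)/(1 + C)
O(6) - 36*S(9) = (2 + 6)/(1 + 6) - 72*9 = 8/7 - 36*18 = (⅐)*8 - 648 = 8/7 - 648 = -4528/7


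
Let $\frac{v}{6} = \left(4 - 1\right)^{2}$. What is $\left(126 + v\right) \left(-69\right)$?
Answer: $-12420$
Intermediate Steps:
$v = 54$ ($v = 6 \left(4 - 1\right)^{2} = 6 \cdot 3^{2} = 6 \cdot 9 = 54$)
$\left(126 + v\right) \left(-69\right) = \left(126 + 54\right) \left(-69\right) = 180 \left(-69\right) = -12420$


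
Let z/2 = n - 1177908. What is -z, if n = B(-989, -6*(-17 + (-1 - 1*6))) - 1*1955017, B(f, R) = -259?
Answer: 6266368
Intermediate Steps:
n = -1955276 (n = -259 - 1*1955017 = -259 - 1955017 = -1955276)
z = -6266368 (z = 2*(-1955276 - 1177908) = 2*(-3133184) = -6266368)
-z = -1*(-6266368) = 6266368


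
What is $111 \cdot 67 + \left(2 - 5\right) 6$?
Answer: $7419$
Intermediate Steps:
$111 \cdot 67 + \left(2 - 5\right) 6 = 7437 - 18 = 7419$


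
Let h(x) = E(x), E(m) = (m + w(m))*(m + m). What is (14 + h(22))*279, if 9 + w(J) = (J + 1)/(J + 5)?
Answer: 521854/3 ≈ 1.7395e+5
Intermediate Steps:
w(J) = -9 + (1 + J)/(5 + J) (w(J) = -9 + (J + 1)/(J + 5) = -9 + (1 + J)/(5 + J))
E(m) = 2*m*(m + 4*(-11 - 2*m)/(5 + m)) (E(m) = (m + 4*(-11 - 2*m)/(5 + m))*(m + m) = (m + 4*(-11 - 2*m)/(5 + m))*(2*m) = 2*m*(m + 4*(-11 - 2*m)/(5 + m)))
h(x) = 2*x*(-44 + x**2 - 3*x)/(5 + x)
(14 + h(22))*279 = (14 + 2*22*(-44 + 22**2 - 3*22)/(5 + 22))*279 = (14 + 2*22*(-44 + 484 - 66)/27)*279 = (14 + 2*22*(1/27)*374)*279 = (14 + 16456/27)*279 = (16834/27)*279 = 521854/3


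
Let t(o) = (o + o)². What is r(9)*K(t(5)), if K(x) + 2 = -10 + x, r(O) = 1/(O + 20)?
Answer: 88/29 ≈ 3.0345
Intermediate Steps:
r(O) = 1/(20 + O)
t(o) = 4*o² (t(o) = (2*o)² = 4*o²)
K(x) = -12 + x (K(x) = -2 + (-10 + x) = -12 + x)
r(9)*K(t(5)) = (-12 + 4*5²)/(20 + 9) = (-12 + 4*25)/29 = (-12 + 100)/29 = (1/29)*88 = 88/29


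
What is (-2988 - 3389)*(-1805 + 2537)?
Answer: -4667964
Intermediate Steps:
(-2988 - 3389)*(-1805 + 2537) = -6377*732 = -4667964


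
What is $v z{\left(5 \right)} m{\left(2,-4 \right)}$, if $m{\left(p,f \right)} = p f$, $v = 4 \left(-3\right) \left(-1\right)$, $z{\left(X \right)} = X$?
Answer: $-480$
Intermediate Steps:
$v = 12$ ($v = \left(-12\right) \left(-1\right) = 12$)
$m{\left(p,f \right)} = f p$
$v z{\left(5 \right)} m{\left(2,-4 \right)} = 12 \cdot 5 \left(\left(-4\right) 2\right) = 60 \left(-8\right) = -480$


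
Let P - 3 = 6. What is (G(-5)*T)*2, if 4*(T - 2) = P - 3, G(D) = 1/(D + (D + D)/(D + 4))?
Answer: 7/5 ≈ 1.4000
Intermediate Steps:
P = 9 (P = 3 + 6 = 9)
G(D) = 1/(D + 2*D/(4 + D)) (G(D) = 1/(D + (2*D)/(4 + D)) = 1/(D + 2*D/(4 + D)))
T = 7/2 (T = 2 + (9 - 3)/4 = 2 + (¼)*6 = 2 + 3/2 = 7/2 ≈ 3.5000)
(G(-5)*T)*2 = (((4 - 5)/((-5)*(6 - 5)))*(7/2))*2 = (-⅕*(-1)/1*(7/2))*2 = (-⅕*1*(-1)*(7/2))*2 = ((⅕)*(7/2))*2 = (7/10)*2 = 7/5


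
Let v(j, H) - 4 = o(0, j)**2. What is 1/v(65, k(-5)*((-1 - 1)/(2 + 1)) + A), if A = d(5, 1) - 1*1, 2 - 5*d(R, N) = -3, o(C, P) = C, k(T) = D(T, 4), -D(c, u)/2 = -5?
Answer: 1/4 ≈ 0.25000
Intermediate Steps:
D(c, u) = 10 (D(c, u) = -2*(-5) = 10)
k(T) = 10
d(R, N) = 1 (d(R, N) = 2/5 - 1/5*(-3) = 2/5 + 3/5 = 1)
A = 0 (A = 1 - 1*1 = 1 - 1 = 0)
v(j, H) = 4 (v(j, H) = 4 + 0**2 = 4 + 0 = 4)
1/v(65, k(-5)*((-1 - 1)/(2 + 1)) + A) = 1/4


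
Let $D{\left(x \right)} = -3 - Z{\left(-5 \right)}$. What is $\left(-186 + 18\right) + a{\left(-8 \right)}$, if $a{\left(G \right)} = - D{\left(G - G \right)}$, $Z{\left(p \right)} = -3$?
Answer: $-168$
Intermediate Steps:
$D{\left(x \right)} = 0$ ($D{\left(x \right)} = -3 - -3 = -3 + 3 = 0$)
$a{\left(G \right)} = 0$ ($a{\left(G \right)} = \left(-1\right) 0 = 0$)
$\left(-186 + 18\right) + a{\left(-8 \right)} = \left(-186 + 18\right) + 0 = -168 + 0 = -168$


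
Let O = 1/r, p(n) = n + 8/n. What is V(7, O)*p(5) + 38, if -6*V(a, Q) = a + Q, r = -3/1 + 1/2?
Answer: 1537/50 ≈ 30.740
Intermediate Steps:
r = -5/2 (r = -3*1 + 1*(½) = -3 + ½ = -5/2 ≈ -2.5000)
O = -⅖ (O = 1/(-5/2) = -⅖ ≈ -0.40000)
V(a, Q) = -Q/6 - a/6 (V(a, Q) = -(a + Q)/6 = -(Q + a)/6 = -Q/6 - a/6)
V(7, O)*p(5) + 38 = (-⅙*(-⅖) - ⅙*7)*(5 + 8/5) + 38 = (1/15 - 7/6)*(5 + 8*(⅕)) + 38 = -11*(5 + 8/5)/10 + 38 = -11/10*33/5 + 38 = -363/50 + 38 = 1537/50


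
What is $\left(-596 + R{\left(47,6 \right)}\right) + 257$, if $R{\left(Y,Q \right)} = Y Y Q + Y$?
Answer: $12962$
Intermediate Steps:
$R{\left(Y,Q \right)} = Y + Q Y^{2}$ ($R{\left(Y,Q \right)} = Y^{2} Q + Y = Q Y^{2} + Y = Y + Q Y^{2}$)
$\left(-596 + R{\left(47,6 \right)}\right) + 257 = \left(-596 + 47 \left(1 + 6 \cdot 47\right)\right) + 257 = \left(-596 + 47 \left(1 + 282\right)\right) + 257 = \left(-596 + 47 \cdot 283\right) + 257 = \left(-596 + 13301\right) + 257 = 12705 + 257 = 12962$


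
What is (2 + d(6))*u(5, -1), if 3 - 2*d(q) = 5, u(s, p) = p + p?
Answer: -2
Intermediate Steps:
u(s, p) = 2*p
d(q) = -1 (d(q) = 3/2 - 1/2*5 = 3/2 - 5/2 = -1)
(2 + d(6))*u(5, -1) = (2 - 1)*(2*(-1)) = 1*(-2) = -2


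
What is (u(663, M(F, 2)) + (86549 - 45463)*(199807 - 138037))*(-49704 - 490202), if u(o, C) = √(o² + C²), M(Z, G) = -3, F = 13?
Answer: -1370217837871320 - 1619718*√48842 ≈ -1.3702e+15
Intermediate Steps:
u(o, C) = √(C² + o²)
(u(663, M(F, 2)) + (86549 - 45463)*(199807 - 138037))*(-49704 - 490202) = (√((-3)² + 663²) + (86549 - 45463)*(199807 - 138037))*(-49704 - 490202) = (√(9 + 439569) + 41086*61770)*(-539906) = (√439578 + 2537882220)*(-539906) = (3*√48842 + 2537882220)*(-539906) = (2537882220 + 3*√48842)*(-539906) = -1370217837871320 - 1619718*√48842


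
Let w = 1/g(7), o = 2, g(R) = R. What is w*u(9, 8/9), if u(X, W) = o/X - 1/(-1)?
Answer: 11/63 ≈ 0.17460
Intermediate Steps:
w = ⅐ (w = 1/7 = ⅐ ≈ 0.14286)
u(X, W) = 1 + 2/X (u(X, W) = 2/X - 1/(-1) = 2/X - 1*(-1) = 2/X + 1 = 1 + 2/X)
w*u(9, 8/9) = ((2 + 9)/9)/7 = ((⅑)*11)/7 = (⅐)*(11/9) = 11/63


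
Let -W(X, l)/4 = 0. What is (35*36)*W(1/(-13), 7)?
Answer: 0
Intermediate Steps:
W(X, l) = 0 (W(X, l) = -4*0 = 0)
(35*36)*W(1/(-13), 7) = (35*36)*0 = 1260*0 = 0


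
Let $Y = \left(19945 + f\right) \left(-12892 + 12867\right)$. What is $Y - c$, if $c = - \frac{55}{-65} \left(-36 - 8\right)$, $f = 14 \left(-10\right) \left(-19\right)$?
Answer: $- \frac{7346141}{13} \approx -5.6509 \cdot 10^{5}$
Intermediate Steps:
$f = 2660$ ($f = \left(-140\right) \left(-19\right) = 2660$)
$Y = -565125$ ($Y = \left(19945 + 2660\right) \left(-12892 + 12867\right) = 22605 \left(-25\right) = -565125$)
$c = - \frac{484}{13}$ ($c = \left(-55\right) \left(- \frac{1}{65}\right) \left(-44\right) = \frac{11}{13} \left(-44\right) = - \frac{484}{13} \approx -37.231$)
$Y - c = -565125 - - \frac{484}{13} = -565125 + \frac{484}{13} = - \frac{7346141}{13}$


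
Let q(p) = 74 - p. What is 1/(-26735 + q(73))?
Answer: -1/26734 ≈ -3.7406e-5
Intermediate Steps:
1/(-26735 + q(73)) = 1/(-26735 + (74 - 1*73)) = 1/(-26735 + (74 - 73)) = 1/(-26735 + 1) = 1/(-26734) = -1/26734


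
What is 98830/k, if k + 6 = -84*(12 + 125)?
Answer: -49415/5757 ≈ -8.5835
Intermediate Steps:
k = -11514 (k = -6 - 84*(12 + 125) = -6 - 84*137 = -6 - 11508 = -11514)
98830/k = 98830/(-11514) = 98830*(-1/11514) = -49415/5757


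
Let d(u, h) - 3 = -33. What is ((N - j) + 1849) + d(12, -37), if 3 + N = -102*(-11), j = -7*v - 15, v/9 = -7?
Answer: 2512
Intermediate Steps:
v = -63 (v = 9*(-7) = -63)
d(u, h) = -30 (d(u, h) = 3 - 33 = -30)
j = 426 (j = -7*(-63) - 15 = 441 - 15 = 426)
N = 1119 (N = -3 - 102*(-11) = -3 + 1122 = 1119)
((N - j) + 1849) + d(12, -37) = ((1119 - 1*426) + 1849) - 30 = ((1119 - 426) + 1849) - 30 = (693 + 1849) - 30 = 2542 - 30 = 2512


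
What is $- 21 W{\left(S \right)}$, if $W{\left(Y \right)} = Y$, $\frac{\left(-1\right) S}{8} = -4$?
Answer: $-672$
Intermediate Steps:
$S = 32$ ($S = \left(-8\right) \left(-4\right) = 32$)
$- 21 W{\left(S \right)} = \left(-21\right) 32 = -672$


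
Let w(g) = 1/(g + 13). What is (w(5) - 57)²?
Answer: 1050625/324 ≈ 3242.7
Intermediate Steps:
w(g) = 1/(13 + g)
(w(5) - 57)² = (1/(13 + 5) - 57)² = (1/18 - 57)² = (-1025/18)² = 1050625/324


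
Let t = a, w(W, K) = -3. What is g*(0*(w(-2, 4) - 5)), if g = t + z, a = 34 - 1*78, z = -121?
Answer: 0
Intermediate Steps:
a = -44 (a = 34 - 78 = -44)
t = -44
g = -165 (g = -44 - 121 = -165)
g*(0*(w(-2, 4) - 5)) = -0*(-3 - 5) = -0*(-8) = -165*0 = 0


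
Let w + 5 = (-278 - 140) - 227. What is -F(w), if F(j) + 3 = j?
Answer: 653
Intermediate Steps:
w = -650 (w = -5 + ((-278 - 140) - 227) = -5 + (-418 - 227) = -5 - 645 = -650)
F(j) = -3 + j
-F(w) = -(-3 - 650) = -1*(-653) = 653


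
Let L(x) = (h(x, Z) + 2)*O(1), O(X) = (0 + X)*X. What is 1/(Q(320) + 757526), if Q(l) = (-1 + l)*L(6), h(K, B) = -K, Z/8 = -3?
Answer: 1/756250 ≈ 1.3223e-6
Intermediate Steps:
Z = -24 (Z = 8*(-3) = -24)
O(X) = X² (O(X) = X*X = X²)
L(x) = 2 - x (L(x) = (-x + 2)*1² = (2 - x)*1 = 2 - x)
Q(l) = 4 - 4*l (Q(l) = (-1 + l)*(2 - 1*6) = (-1 + l)*(2 - 6) = (-1 + l)*(-4) = 4 - 4*l)
1/(Q(320) + 757526) = 1/((4 - 4*320) + 757526) = 1/((4 - 1280) + 757526) = 1/(-1276 + 757526) = 1/756250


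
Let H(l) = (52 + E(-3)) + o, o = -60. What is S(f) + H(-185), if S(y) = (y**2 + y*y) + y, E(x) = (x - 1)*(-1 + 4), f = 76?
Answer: 11608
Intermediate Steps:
E(x) = -3 + 3*x (E(x) = (-1 + x)*3 = -3 + 3*x)
H(l) = -20 (H(l) = (52 + (-3 + 3*(-3))) - 60 = (52 + (-3 - 9)) - 60 = (52 - 12) - 60 = 40 - 60 = -20)
S(y) = y + 2*y**2 (S(y) = (y**2 + y**2) + y = 2*y**2 + y = y + 2*y**2)
S(f) + H(-185) = 76*(1 + 2*76) - 20 = 76*(1 + 152) - 20 = 76*153 - 20 = 11628 - 20 = 11608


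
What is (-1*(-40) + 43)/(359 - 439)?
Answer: -83/80 ≈ -1.0375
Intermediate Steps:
(-1*(-40) + 43)/(359 - 439) = (40 + 43)/(-80) = 83*(-1/80) = -83/80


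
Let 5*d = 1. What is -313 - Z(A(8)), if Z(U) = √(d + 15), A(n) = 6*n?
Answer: -313 - 2*√95/5 ≈ -316.90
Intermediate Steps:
d = ⅕ (d = (⅕)*1 = ⅕ ≈ 0.20000)
Z(U) = 2*√95/5 (Z(U) = √(⅕ + 15) = √(76/5) = 2*√95/5)
-313 - Z(A(8)) = -313 - 2*√95/5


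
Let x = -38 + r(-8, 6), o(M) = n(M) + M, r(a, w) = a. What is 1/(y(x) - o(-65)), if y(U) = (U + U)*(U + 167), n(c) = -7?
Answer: -1/11060 ≈ -9.0416e-5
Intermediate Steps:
o(M) = -7 + M
x = -46 (x = -38 - 8 = -46)
y(U) = 2*U*(167 + U) (y(U) = (2*U)*(167 + U) = 2*U*(167 + U))
1/(y(x) - o(-65)) = 1/(2*(-46)*(167 - 46) - (-7 - 65)) = 1/(2*(-46)*121 - 1*(-72)) = 1/(-11132 + 72) = 1/(-11060) = -1/11060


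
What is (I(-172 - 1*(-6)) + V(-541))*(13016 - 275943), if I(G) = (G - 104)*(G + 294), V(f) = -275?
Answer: 9159062045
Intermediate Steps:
I(G) = (-104 + G)*(294 + G)
(I(-172 - 1*(-6)) + V(-541))*(13016 - 275943) = ((-30576 + (-172 - 1*(-6))**2 + 190*(-172 - 1*(-6))) - 275)*(13016 - 275943) = ((-30576 + (-172 + 6)**2 + 190*(-172 + 6)) - 275)*(-262927) = ((-30576 + (-166)**2 + 190*(-166)) - 275)*(-262927) = ((-30576 + 27556 - 31540) - 275)*(-262927) = (-34560 - 275)*(-262927) = -34835*(-262927) = 9159062045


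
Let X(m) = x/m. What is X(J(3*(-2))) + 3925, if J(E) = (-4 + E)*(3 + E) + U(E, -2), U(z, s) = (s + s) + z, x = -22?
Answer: 39239/10 ≈ 3923.9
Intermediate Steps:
U(z, s) = z + 2*s (U(z, s) = 2*s + z = z + 2*s)
J(E) = -4 + E + (-4 + E)*(3 + E) (J(E) = (-4 + E)*(3 + E) + (E + 2*(-2)) = (-4 + E)*(3 + E) + (E - 4) = (-4 + E)*(3 + E) + (-4 + E) = -4 + E + (-4 + E)*(3 + E))
X(m) = -22/m
X(J(3*(-2))) + 3925 = -22/(-16 + (3*(-2))**2) + 3925 = -22/(-16 + (-6)**2) + 3925 = -22/(-16 + 36) + 3925 = -22/20 + 3925 = -22*1/20 + 3925 = -11/10 + 3925 = 39239/10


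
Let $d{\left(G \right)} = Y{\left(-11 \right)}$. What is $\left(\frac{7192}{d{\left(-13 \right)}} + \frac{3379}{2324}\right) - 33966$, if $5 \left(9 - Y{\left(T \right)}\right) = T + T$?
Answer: $- \frac{5204980495}{155708} \approx -33428.0$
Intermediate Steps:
$Y{\left(T \right)} = 9 - \frac{2 T}{5}$ ($Y{\left(T \right)} = 9 - \frac{T + T}{5} = 9 - \frac{2 T}{5}$)
$d{\left(G \right)} = \frac{67}{5}$ ($d{\left(G \right)} = 9 - - \frac{22}{5} = 9 + \frac{22}{5} = \frac{67}{5}$)
$\left(\frac{7192}{d{\left(-13 \right)}} + \frac{3379}{2324}\right) - 33966 = \left(\frac{7192}{\frac{67}{5}} + \frac{3379}{2324}\right) - 33966 = \left(7192 \cdot \frac{5}{67} + 3379 \cdot \frac{1}{2324}\right) - 33966 = \left(\frac{35960}{67} + \frac{3379}{2324}\right) - 33966 = \frac{83797433}{155708} - 33966 = - \frac{5204980495}{155708}$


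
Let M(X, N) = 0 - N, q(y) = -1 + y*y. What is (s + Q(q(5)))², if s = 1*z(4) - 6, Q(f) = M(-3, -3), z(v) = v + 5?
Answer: 36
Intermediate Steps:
z(v) = 5 + v
q(y) = -1 + y²
M(X, N) = -N
Q(f) = 3 (Q(f) = -1*(-3) = 3)
s = 3 (s = 1*(5 + 4) - 6 = 1*9 - 6 = 9 - 6 = 3)
(s + Q(q(5)))² = (3 + 3)² = 6² = 36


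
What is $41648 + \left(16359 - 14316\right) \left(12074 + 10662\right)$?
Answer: $46491296$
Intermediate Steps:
$41648 + \left(16359 - 14316\right) \left(12074 + 10662\right) = 41648 + 2043 \cdot 22736 = 41648 + 46449648 = 46491296$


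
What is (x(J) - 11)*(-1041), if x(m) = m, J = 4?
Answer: 7287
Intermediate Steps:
(x(J) - 11)*(-1041) = (4 - 11)*(-1041) = -7*(-1041) = 7287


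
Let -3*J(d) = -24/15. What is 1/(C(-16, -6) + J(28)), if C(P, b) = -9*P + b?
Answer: 15/2078 ≈ 0.0072185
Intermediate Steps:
C(P, b) = b - 9*P
J(d) = 8/15 (J(d) = -(-8)/15 = -⅓*(-8/5) = 8/15)
1/(C(-16, -6) + J(28)) = 1/((-6 - 9*(-16)) + 8/15) = 1/((-6 + 144) + 8/15) = 1/(138 + 8/15) = 1/(2078/15) = 15/2078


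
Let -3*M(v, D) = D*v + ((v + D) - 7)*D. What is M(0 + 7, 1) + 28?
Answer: 76/3 ≈ 25.333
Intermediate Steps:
M(v, D) = -D*v/3 - D*(-7 + D + v)/3 (M(v, D) = -(D*v + ((v + D) - 7)*D)/3 = -(D*v + ((D + v) - 7)*D)/3 = -(D*v + (-7 + D + v)*D)/3 = -(D*v + D*(-7 + D + v))/3 = -D*v/3 - D*(-7 + D + v)/3)
M(0 + 7, 1) + 28 = (1/3)*1*(7 - 1*1 - 2*(0 + 7)) + 28 = (1/3)*1*(7 - 1 - 2*7) + 28 = (1/3)*1*(7 - 1 - 14) + 28 = (1/3)*1*(-8) + 28 = -8/3 + 28 = 76/3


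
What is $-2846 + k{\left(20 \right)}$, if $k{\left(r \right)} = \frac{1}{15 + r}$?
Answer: $- \frac{99609}{35} \approx -2846.0$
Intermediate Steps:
$-2846 + k{\left(20 \right)} = -2846 + \frac{1}{15 + 20} = -2846 + \frac{1}{35} = - \frac{99609}{35}$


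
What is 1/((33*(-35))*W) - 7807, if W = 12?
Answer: -108205021/13860 ≈ -7807.0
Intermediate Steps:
1/((33*(-35))*W) - 7807 = 1/((33*(-35))*12) - 7807 = 1/(-1155*12) - 7807 = 1/(-13860) - 7807 = -1/13860 - 7807 = -108205021/13860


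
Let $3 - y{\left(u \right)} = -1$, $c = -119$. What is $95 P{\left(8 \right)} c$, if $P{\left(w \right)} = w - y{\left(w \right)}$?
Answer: $-45220$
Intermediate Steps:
$y{\left(u \right)} = 4$ ($y{\left(u \right)} = 3 - -1 = 3 + 1 = 4$)
$P{\left(w \right)} = -4 + w$ ($P{\left(w \right)} = w - 4 = -4 + w$)
$95 P{\left(8 \right)} c = 95 \left(-4 + 8\right) \left(-119\right) = 95 \cdot 4 \left(-119\right) = 380 \left(-119\right) = -45220$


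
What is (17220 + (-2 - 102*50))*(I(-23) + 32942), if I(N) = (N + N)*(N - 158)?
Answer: 500085624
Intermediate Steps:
I(N) = 2*N*(-158 + N) (I(N) = (2*N)*(-158 + N) = 2*N*(-158 + N))
(17220 + (-2 - 102*50))*(I(-23) + 32942) = (17220 + (-2 - 102*50))*(2*(-23)*(-158 - 23) + 32942) = (17220 + (-2 - 5100))*(2*(-23)*(-181) + 32942) = (17220 - 5102)*(8326 + 32942) = 12118*41268 = 500085624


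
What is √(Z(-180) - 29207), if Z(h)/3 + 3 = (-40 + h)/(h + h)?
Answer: I*√1051710/6 ≈ 170.92*I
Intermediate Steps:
Z(h) = -9 + 3*(-40 + h)/(2*h) (Z(h) = -9 + 3*((-40 + h)/(h + h)) = -9 + 3*((-40 + h)/((2*h))) = -9 + 3*((-40 + h)*(1/(2*h))) = -9 + 3*((-40 + h)/(2*h)) = -9 + 3*(-40 + h)/(2*h))
√(Z(-180) - 29207) = √((-15/2 - 60/(-180)) - 29207) = √((-15/2 - 60*(-1/180)) - 29207) = √((-15/2 + ⅓) - 29207) = √(-43/6 - 29207) = √(-175285/6) = I*√1051710/6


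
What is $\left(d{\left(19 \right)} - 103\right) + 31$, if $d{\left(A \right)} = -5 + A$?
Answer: $-58$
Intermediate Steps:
$\left(d{\left(19 \right)} - 103\right) + 31 = \left(\left(-5 + 19\right) - 103\right) + 31 = \left(14 - 103\right) + 31 = -89 + 31 = -58$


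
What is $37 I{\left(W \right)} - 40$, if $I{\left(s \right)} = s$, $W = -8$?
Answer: $-336$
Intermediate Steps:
$37 I{\left(W \right)} - 40 = 37 \left(-8\right) - 40 = -296 - 40 = -336$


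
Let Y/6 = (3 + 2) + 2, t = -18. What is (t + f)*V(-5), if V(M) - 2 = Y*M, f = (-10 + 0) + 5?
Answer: 4784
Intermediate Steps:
f = -5 (f = -10 + 5 = -5)
Y = 42 (Y = 6*((3 + 2) + 2) = 6*(5 + 2) = 6*7 = 42)
V(M) = 2 + 42*M
(t + f)*V(-5) = (-18 - 5)*(2 + 42*(-5)) = -23*(2 - 210) = -23*(-208) = 4784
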